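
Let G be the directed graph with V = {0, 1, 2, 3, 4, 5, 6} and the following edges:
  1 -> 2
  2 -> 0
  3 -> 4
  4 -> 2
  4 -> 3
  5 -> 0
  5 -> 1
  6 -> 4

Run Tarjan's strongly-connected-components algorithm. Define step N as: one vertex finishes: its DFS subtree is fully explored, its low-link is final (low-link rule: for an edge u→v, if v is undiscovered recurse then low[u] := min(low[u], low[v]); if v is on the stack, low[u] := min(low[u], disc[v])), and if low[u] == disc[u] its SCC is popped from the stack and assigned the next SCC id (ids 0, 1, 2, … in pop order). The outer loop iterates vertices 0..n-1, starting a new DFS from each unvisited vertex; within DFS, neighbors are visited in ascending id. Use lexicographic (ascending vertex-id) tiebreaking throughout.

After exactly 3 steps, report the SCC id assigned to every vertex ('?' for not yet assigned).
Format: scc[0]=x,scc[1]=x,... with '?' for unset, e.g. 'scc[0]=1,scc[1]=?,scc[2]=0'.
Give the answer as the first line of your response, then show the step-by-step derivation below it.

scc[0]=0,scc[1]=2,scc[2]=1,scc[3]=?,scc[4]=?,scc[5]=?,scc[6]=?

step 1: low=(low[0]=0,low[1]=?,low[2]=?,low[3]=?,low[4]=?,low[5]=?,low[6]=?); scc=(scc[0]=0,scc[1]=?,scc[2]=?,scc[3]=?,scc[4]=?,scc[5]=?,scc[6]=?)
step 2: low=(low[0]=0,low[1]=1,low[2]=2,low[3]=?,low[4]=?,low[5]=?,low[6]=?); scc=(scc[0]=0,scc[1]=?,scc[2]=1,scc[3]=?,scc[4]=?,scc[5]=?,scc[6]=?)
step 3: low=(low[0]=0,low[1]=1,low[2]=2,low[3]=?,low[4]=?,low[5]=?,low[6]=?); scc=(scc[0]=0,scc[1]=2,scc[2]=1,scc[3]=?,scc[4]=?,scc[5]=?,scc[6]=?)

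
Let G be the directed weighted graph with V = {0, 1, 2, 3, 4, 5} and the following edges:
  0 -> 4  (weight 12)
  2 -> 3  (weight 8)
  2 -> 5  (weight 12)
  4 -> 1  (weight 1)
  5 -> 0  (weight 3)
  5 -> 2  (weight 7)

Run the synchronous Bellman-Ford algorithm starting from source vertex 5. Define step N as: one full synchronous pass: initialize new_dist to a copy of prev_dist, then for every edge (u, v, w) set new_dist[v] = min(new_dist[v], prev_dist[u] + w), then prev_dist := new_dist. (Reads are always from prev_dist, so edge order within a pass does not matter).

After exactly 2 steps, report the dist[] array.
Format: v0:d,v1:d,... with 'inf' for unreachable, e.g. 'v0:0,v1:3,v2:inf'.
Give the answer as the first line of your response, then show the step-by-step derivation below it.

v0:3,v1:inf,v2:7,v3:15,v4:15,v5:0

step 1: dist = v0:3,v1:inf,v2:7,v3:inf,v4:inf,v5:0
step 2: dist = v0:3,v1:inf,v2:7,v3:15,v4:15,v5:0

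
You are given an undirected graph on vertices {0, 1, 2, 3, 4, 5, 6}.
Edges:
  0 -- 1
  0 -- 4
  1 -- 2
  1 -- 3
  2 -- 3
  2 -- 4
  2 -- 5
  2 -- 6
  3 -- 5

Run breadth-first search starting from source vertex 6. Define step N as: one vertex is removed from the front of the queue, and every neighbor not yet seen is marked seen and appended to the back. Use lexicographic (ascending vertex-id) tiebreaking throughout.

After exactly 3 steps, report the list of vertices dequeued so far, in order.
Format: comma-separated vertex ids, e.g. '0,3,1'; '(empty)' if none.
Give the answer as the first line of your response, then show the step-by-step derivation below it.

6,2,1

step 1: dequeue 6; queue=[2]; order=6
step 2: dequeue 2; queue=[1,3,4,5]; order=6,2
step 3: dequeue 1; queue=[3,4,5,0]; order=6,2,1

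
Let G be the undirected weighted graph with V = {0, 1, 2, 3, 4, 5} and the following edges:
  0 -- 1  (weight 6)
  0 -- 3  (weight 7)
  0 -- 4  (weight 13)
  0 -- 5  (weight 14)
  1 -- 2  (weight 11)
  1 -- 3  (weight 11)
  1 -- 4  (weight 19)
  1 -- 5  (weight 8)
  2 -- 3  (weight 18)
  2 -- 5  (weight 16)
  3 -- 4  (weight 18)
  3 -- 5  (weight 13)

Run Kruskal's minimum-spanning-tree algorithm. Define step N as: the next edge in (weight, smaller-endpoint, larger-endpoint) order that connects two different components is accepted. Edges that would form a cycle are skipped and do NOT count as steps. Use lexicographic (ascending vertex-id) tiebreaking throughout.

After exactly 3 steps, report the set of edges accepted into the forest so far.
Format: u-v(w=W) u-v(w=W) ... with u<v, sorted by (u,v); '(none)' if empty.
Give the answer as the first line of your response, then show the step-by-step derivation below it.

0-1(w=6) 0-3(w=7) 1-5(w=8)

step 1: add edge 0-1 (w=6); MST = {0-1(w=6)}
step 2: add edge 0-3 (w=7); MST = {0-1(w=6) 0-3(w=7)}
step 3: add edge 1-5 (w=8); MST = {0-1(w=6) 0-3(w=7) 1-5(w=8)}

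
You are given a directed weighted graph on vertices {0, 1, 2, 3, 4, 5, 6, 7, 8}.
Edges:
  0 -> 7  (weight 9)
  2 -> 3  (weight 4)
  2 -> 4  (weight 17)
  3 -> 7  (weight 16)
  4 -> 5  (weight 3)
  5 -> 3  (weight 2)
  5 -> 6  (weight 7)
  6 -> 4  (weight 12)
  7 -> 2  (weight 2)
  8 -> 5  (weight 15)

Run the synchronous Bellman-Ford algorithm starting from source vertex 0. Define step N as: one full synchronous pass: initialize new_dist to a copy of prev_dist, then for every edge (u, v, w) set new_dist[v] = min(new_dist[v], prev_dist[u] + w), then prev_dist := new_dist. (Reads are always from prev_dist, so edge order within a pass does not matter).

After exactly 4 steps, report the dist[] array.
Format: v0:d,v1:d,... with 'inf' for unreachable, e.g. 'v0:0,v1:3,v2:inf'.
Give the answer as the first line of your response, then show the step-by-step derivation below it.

v0:0,v1:inf,v2:11,v3:15,v4:28,v5:31,v6:inf,v7:9,v8:inf

step 1: dist = v0:0,v1:inf,v2:inf,v3:inf,v4:inf,v5:inf,v6:inf,v7:9,v8:inf
step 2: dist = v0:0,v1:inf,v2:11,v3:inf,v4:inf,v5:inf,v6:inf,v7:9,v8:inf
step 3: dist = v0:0,v1:inf,v2:11,v3:15,v4:28,v5:inf,v6:inf,v7:9,v8:inf
step 4: dist = v0:0,v1:inf,v2:11,v3:15,v4:28,v5:31,v6:inf,v7:9,v8:inf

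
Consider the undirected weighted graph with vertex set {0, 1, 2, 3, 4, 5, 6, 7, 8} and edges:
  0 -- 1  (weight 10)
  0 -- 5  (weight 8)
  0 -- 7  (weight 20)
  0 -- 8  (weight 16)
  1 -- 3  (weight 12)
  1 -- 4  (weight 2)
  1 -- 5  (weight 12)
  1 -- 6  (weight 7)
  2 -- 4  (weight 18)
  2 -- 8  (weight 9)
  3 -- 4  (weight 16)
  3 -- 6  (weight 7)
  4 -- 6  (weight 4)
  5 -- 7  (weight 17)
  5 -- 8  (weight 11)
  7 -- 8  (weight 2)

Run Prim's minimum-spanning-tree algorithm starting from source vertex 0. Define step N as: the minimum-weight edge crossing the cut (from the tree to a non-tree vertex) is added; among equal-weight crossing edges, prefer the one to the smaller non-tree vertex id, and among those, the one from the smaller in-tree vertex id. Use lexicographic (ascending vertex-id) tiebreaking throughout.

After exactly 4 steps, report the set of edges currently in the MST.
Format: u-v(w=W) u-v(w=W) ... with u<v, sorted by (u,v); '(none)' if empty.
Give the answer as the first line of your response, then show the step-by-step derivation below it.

0-1(w=10) 0-5(w=8) 1-4(w=2) 4-6(w=4)

step 1: add edge 0-5 (w=8); MST = {0-5(w=8)}
step 2: add edge 0-1 (w=10); MST = {0-1(w=10) 0-5(w=8)}
step 3: add edge 1-4 (w=2); MST = {0-1(w=10) 0-5(w=8) 1-4(w=2)}
step 4: add edge 4-6 (w=4); MST = {0-1(w=10) 0-5(w=8) 1-4(w=2) 4-6(w=4)}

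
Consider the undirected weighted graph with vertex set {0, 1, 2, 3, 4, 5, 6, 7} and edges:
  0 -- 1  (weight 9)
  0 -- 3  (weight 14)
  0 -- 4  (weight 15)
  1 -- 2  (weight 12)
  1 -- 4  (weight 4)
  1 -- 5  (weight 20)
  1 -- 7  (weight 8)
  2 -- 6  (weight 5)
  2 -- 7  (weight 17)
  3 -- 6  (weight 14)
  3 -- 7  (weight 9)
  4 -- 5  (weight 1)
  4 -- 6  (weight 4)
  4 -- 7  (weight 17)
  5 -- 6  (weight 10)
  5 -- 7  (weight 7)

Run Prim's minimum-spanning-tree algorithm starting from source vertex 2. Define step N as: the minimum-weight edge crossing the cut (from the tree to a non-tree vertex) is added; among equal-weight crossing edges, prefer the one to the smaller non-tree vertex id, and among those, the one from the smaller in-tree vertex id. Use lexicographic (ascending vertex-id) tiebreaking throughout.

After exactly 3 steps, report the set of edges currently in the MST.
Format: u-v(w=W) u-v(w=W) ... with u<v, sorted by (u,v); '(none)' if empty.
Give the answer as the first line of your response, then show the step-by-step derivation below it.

2-6(w=5) 4-5(w=1) 4-6(w=4)

step 1: add edge 2-6 (w=5); MST = {2-6(w=5)}
step 2: add edge 4-6 (w=4); MST = {2-6(w=5) 4-6(w=4)}
step 3: add edge 4-5 (w=1); MST = {2-6(w=5) 4-5(w=1) 4-6(w=4)}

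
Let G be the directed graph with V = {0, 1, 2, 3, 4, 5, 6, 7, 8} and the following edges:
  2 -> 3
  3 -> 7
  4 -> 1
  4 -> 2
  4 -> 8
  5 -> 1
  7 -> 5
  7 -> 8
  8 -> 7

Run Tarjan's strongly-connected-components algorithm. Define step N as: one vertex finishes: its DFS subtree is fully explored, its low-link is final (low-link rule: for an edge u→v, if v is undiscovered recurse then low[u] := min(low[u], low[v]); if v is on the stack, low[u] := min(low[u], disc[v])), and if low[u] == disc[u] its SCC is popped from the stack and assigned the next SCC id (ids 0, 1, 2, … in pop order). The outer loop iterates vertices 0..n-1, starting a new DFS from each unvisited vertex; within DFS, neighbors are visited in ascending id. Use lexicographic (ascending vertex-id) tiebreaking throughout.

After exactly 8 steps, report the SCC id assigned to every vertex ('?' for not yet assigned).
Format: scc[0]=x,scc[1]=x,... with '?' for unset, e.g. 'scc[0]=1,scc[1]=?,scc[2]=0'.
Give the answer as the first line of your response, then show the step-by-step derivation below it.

scc[0]=0,scc[1]=1,scc[2]=5,scc[3]=4,scc[4]=6,scc[5]=2,scc[6]=?,scc[7]=3,scc[8]=3

step 1: low=(low[0]=0,low[1]=?,low[2]=?,low[3]=?,low[4]=?,low[5]=?,low[6]=?,low[7]=?,low[8]=?); scc=(scc[0]=0,scc[1]=?,scc[2]=?,scc[3]=?,scc[4]=?,scc[5]=?,scc[6]=?,scc[7]=?,scc[8]=?)
step 2: low=(low[0]=0,low[1]=1,low[2]=?,low[3]=?,low[4]=?,low[5]=?,low[6]=?,low[7]=?,low[8]=?); scc=(scc[0]=0,scc[1]=1,scc[2]=?,scc[3]=?,scc[4]=?,scc[5]=?,scc[6]=?,scc[7]=?,scc[8]=?)
step 3: low=(low[0]=0,low[1]=1,low[2]=2,low[3]=3,low[4]=?,low[5]=5,low[6]=?,low[7]=4,low[8]=?); scc=(scc[0]=0,scc[1]=1,scc[2]=?,scc[3]=?,scc[4]=?,scc[5]=2,scc[6]=?,scc[7]=?,scc[8]=?)
step 4: low=(low[0]=0,low[1]=1,low[2]=2,low[3]=3,low[4]=?,low[5]=5,low[6]=?,low[7]=4,low[8]=4); scc=(scc[0]=0,scc[1]=1,scc[2]=?,scc[3]=?,scc[4]=?,scc[5]=2,scc[6]=?,scc[7]=?,scc[8]=?)
step 5: low=(low[0]=0,low[1]=1,low[2]=2,low[3]=3,low[4]=?,low[5]=5,low[6]=?,low[7]=4,low[8]=4); scc=(scc[0]=0,scc[1]=1,scc[2]=?,scc[3]=?,scc[4]=?,scc[5]=2,scc[6]=?,scc[7]=3,scc[8]=3)
step 6: low=(low[0]=0,low[1]=1,low[2]=2,low[3]=3,low[4]=?,low[5]=5,low[6]=?,low[7]=4,low[8]=4); scc=(scc[0]=0,scc[1]=1,scc[2]=?,scc[3]=4,scc[4]=?,scc[5]=2,scc[6]=?,scc[7]=3,scc[8]=3)
step 7: low=(low[0]=0,low[1]=1,low[2]=2,low[3]=3,low[4]=?,low[5]=5,low[6]=?,low[7]=4,low[8]=4); scc=(scc[0]=0,scc[1]=1,scc[2]=5,scc[3]=4,scc[4]=?,scc[5]=2,scc[6]=?,scc[7]=3,scc[8]=3)
step 8: low=(low[0]=0,low[1]=1,low[2]=2,low[3]=3,low[4]=7,low[5]=5,low[6]=?,low[7]=4,low[8]=4); scc=(scc[0]=0,scc[1]=1,scc[2]=5,scc[3]=4,scc[4]=6,scc[5]=2,scc[6]=?,scc[7]=3,scc[8]=3)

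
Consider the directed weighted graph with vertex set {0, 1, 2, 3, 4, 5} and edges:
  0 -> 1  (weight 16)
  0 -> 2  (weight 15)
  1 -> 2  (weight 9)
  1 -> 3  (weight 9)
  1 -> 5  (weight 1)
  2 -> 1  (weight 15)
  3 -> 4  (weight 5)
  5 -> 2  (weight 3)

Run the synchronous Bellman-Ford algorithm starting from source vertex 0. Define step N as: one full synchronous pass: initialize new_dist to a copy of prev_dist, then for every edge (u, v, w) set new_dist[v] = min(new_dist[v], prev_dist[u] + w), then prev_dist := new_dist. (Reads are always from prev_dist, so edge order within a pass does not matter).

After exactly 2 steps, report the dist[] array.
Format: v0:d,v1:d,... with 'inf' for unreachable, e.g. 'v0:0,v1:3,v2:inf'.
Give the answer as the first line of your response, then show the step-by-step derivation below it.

v0:0,v1:16,v2:15,v3:25,v4:inf,v5:17

step 1: dist = v0:0,v1:16,v2:15,v3:inf,v4:inf,v5:inf
step 2: dist = v0:0,v1:16,v2:15,v3:25,v4:inf,v5:17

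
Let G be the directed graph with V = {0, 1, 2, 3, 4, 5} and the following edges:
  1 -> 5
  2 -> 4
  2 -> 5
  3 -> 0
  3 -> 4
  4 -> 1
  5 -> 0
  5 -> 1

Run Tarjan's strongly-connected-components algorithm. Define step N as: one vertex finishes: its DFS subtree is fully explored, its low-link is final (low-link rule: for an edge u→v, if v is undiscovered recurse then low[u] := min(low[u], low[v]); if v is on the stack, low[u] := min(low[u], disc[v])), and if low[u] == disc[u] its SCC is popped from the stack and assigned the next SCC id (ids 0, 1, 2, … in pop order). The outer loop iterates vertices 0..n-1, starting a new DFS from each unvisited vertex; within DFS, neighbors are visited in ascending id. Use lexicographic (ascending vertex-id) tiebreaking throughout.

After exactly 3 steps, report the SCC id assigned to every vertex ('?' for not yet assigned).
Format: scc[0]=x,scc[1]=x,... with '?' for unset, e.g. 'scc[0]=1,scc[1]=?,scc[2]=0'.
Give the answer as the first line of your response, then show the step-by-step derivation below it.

scc[0]=0,scc[1]=1,scc[2]=?,scc[3]=?,scc[4]=?,scc[5]=1

step 1: low=(low[0]=0,low[1]=?,low[2]=?,low[3]=?,low[4]=?,low[5]=?); scc=(scc[0]=0,scc[1]=?,scc[2]=?,scc[3]=?,scc[4]=?,scc[5]=?)
step 2: low=(low[0]=0,low[1]=1,low[2]=?,low[3]=?,low[4]=?,low[5]=1); scc=(scc[0]=0,scc[1]=?,scc[2]=?,scc[3]=?,scc[4]=?,scc[5]=?)
step 3: low=(low[0]=0,low[1]=1,low[2]=?,low[3]=?,low[4]=?,low[5]=1); scc=(scc[0]=0,scc[1]=1,scc[2]=?,scc[3]=?,scc[4]=?,scc[5]=1)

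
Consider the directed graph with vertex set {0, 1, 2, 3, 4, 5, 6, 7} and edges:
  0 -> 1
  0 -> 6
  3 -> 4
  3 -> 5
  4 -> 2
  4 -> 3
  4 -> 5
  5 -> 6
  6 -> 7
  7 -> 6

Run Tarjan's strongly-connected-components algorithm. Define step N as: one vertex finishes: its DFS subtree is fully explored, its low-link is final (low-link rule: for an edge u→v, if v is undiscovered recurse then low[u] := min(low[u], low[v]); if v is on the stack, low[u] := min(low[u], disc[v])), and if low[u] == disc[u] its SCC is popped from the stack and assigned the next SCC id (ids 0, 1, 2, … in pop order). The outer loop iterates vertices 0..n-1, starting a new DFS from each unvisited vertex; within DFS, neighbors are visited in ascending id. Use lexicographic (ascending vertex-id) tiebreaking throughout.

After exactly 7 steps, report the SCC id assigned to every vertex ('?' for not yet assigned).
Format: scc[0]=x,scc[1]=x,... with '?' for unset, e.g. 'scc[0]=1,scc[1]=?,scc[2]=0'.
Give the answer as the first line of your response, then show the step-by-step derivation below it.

scc[0]=2,scc[1]=0,scc[2]=3,scc[3]=?,scc[4]=?,scc[5]=4,scc[6]=1,scc[7]=1

step 1: low=(low[0]=0,low[1]=1,low[2]=?,low[3]=?,low[4]=?,low[5]=?,low[6]=?,low[7]=?); scc=(scc[0]=?,scc[1]=0,scc[2]=?,scc[3]=?,scc[4]=?,scc[5]=?,scc[6]=?,scc[7]=?)
step 2: low=(low[0]=0,low[1]=1,low[2]=?,low[3]=?,low[4]=?,low[5]=?,low[6]=2,low[7]=2); scc=(scc[0]=?,scc[1]=0,scc[2]=?,scc[3]=?,scc[4]=?,scc[5]=?,scc[6]=?,scc[7]=?)
step 3: low=(low[0]=0,low[1]=1,low[2]=?,low[3]=?,low[4]=?,low[5]=?,low[6]=2,low[7]=2); scc=(scc[0]=?,scc[1]=0,scc[2]=?,scc[3]=?,scc[4]=?,scc[5]=?,scc[6]=1,scc[7]=1)
step 4: low=(low[0]=0,low[1]=1,low[2]=?,low[3]=?,low[4]=?,low[5]=?,low[6]=2,low[7]=2); scc=(scc[0]=2,scc[1]=0,scc[2]=?,scc[3]=?,scc[4]=?,scc[5]=?,scc[6]=1,scc[7]=1)
step 5: low=(low[0]=0,low[1]=1,low[2]=4,low[3]=?,low[4]=?,low[5]=?,low[6]=2,low[7]=2); scc=(scc[0]=2,scc[1]=0,scc[2]=3,scc[3]=?,scc[4]=?,scc[5]=?,scc[6]=1,scc[7]=1)
step 6: low=(low[0]=0,low[1]=1,low[2]=4,low[3]=5,low[4]=5,low[5]=7,low[6]=2,low[7]=2); scc=(scc[0]=2,scc[1]=0,scc[2]=3,scc[3]=?,scc[4]=?,scc[5]=4,scc[6]=1,scc[7]=1)
step 7: low=(low[0]=0,low[1]=1,low[2]=4,low[3]=5,low[4]=5,low[5]=7,low[6]=2,low[7]=2); scc=(scc[0]=2,scc[1]=0,scc[2]=3,scc[3]=?,scc[4]=?,scc[5]=4,scc[6]=1,scc[7]=1)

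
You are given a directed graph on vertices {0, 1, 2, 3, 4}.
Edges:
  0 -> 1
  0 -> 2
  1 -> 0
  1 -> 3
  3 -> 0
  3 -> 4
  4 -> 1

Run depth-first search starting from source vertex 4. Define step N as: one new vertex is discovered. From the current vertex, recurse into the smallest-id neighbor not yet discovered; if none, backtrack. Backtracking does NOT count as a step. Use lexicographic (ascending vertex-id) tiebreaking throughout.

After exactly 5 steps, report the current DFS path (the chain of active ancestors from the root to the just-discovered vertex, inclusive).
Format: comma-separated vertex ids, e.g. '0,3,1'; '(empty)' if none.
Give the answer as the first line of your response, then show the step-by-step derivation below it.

4,1,3

step 1: discover 4; path=4; order=4
step 2: discover 1; path=4>1; order=4,1
step 3: discover 0; path=4>1>0; order=4,1,0
step 4: discover 2; path=4>1>0>2; order=4,1,0,2
step 5: discover 3; path=4>1>3; order=4,1,0,2,3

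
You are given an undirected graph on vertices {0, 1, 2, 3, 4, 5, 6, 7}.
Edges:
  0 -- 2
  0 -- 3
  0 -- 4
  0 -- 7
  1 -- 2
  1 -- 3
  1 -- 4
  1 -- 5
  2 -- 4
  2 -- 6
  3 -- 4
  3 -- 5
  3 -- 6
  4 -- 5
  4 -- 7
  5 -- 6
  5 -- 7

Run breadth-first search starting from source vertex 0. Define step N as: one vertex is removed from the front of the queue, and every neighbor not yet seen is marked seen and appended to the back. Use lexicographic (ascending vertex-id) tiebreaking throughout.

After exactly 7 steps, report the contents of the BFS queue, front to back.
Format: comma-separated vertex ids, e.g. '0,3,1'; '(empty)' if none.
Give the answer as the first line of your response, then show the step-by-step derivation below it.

5

step 1: dequeue 0; queue=[2,3,4,7]; order=0
step 2: dequeue 2; queue=[3,4,7,1,6]; order=0,2
step 3: dequeue 3; queue=[4,7,1,6,5]; order=0,2,3
step 4: dequeue 4; queue=[7,1,6,5]; order=0,2,3,4
step 5: dequeue 7; queue=[1,6,5]; order=0,2,3,4,7
step 6: dequeue 1; queue=[6,5]; order=0,2,3,4,7,1
step 7: dequeue 6; queue=[5]; order=0,2,3,4,7,1,6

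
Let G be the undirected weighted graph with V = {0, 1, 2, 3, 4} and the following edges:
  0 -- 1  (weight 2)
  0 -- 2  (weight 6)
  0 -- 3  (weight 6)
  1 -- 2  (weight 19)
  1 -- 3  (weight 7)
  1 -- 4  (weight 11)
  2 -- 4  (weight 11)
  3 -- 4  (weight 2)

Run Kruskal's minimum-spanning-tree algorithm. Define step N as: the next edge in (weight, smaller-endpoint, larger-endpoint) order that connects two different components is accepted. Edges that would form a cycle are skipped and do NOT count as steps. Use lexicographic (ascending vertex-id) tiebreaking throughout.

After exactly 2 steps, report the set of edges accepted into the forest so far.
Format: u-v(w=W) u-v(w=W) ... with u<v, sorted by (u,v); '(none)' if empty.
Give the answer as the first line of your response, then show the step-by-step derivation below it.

0-1(w=2) 3-4(w=2)

step 1: add edge 0-1 (w=2); MST = {0-1(w=2)}
step 2: add edge 3-4 (w=2); MST = {0-1(w=2) 3-4(w=2)}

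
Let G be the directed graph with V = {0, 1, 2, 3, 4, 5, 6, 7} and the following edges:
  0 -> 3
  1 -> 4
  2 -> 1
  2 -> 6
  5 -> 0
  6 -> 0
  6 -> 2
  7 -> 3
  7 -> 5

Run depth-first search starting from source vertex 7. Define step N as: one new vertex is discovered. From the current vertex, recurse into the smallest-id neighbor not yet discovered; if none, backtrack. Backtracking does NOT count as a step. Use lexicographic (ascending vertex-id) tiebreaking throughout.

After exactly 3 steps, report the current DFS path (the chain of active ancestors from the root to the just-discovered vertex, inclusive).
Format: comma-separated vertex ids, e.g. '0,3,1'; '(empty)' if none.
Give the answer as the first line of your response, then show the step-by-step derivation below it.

7,5

step 1: discover 7; path=7; order=7
step 2: discover 3; path=7>3; order=7,3
step 3: discover 5; path=7>5; order=7,3,5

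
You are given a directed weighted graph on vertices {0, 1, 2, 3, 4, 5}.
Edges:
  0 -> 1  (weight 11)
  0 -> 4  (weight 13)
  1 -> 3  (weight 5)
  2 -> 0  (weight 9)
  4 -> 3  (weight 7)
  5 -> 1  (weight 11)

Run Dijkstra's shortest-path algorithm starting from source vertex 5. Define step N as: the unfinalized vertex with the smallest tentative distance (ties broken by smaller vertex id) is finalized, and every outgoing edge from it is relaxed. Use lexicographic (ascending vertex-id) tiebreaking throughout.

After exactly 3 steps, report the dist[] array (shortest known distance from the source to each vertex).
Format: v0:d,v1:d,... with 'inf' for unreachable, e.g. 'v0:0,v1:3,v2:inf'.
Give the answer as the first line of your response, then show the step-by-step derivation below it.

v0:inf,v1:11,v2:inf,v3:16,v4:inf,v5:0

step 1: dist = v0:inf,v1:11,v2:inf,v3:inf,v4:inf,v5:0
step 2: dist = v0:inf,v1:11,v2:inf,v3:16,v4:inf,v5:0
step 3: dist = v0:inf,v1:11,v2:inf,v3:16,v4:inf,v5:0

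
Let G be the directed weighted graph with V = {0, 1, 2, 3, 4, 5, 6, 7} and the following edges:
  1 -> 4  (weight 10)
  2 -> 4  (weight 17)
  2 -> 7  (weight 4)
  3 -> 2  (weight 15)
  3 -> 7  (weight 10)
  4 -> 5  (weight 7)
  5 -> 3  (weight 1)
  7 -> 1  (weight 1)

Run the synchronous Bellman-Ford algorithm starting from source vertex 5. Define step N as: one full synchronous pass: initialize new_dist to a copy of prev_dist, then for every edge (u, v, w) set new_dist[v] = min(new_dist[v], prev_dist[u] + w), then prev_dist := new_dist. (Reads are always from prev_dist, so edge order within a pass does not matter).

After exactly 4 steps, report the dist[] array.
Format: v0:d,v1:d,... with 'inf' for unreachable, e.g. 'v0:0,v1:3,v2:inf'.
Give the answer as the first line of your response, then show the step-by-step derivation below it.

v0:inf,v1:12,v2:16,v3:1,v4:22,v5:0,v6:inf,v7:11

step 1: dist = v0:inf,v1:inf,v2:inf,v3:1,v4:inf,v5:0,v6:inf,v7:inf
step 2: dist = v0:inf,v1:inf,v2:16,v3:1,v4:inf,v5:0,v6:inf,v7:11
step 3: dist = v0:inf,v1:12,v2:16,v3:1,v4:33,v5:0,v6:inf,v7:11
step 4: dist = v0:inf,v1:12,v2:16,v3:1,v4:22,v5:0,v6:inf,v7:11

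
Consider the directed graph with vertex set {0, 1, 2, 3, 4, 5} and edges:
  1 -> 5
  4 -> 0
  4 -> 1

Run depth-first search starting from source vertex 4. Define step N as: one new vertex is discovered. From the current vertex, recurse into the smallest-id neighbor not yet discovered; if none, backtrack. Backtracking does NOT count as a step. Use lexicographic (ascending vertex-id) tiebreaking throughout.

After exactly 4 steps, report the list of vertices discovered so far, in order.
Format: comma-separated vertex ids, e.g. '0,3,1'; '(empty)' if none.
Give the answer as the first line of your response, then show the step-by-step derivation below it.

4,0,1,5

step 1: discover 4; path=4; order=4
step 2: discover 0; path=4>0; order=4,0
step 3: discover 1; path=4>1; order=4,0,1
step 4: discover 5; path=4>1>5; order=4,0,1,5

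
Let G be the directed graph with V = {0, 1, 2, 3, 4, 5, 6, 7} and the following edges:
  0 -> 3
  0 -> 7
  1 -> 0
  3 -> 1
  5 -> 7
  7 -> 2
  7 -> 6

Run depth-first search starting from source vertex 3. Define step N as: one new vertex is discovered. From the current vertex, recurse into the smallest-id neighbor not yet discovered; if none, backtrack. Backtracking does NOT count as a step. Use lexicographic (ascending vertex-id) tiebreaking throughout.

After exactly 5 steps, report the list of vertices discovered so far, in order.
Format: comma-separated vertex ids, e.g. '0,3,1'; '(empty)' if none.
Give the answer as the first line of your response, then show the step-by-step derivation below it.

3,1,0,7,2

step 1: discover 3; path=3; order=3
step 2: discover 1; path=3>1; order=3,1
step 3: discover 0; path=3>1>0; order=3,1,0
step 4: discover 7; path=3>1>0>7; order=3,1,0,7
step 5: discover 2; path=3>1>0>7>2; order=3,1,0,7,2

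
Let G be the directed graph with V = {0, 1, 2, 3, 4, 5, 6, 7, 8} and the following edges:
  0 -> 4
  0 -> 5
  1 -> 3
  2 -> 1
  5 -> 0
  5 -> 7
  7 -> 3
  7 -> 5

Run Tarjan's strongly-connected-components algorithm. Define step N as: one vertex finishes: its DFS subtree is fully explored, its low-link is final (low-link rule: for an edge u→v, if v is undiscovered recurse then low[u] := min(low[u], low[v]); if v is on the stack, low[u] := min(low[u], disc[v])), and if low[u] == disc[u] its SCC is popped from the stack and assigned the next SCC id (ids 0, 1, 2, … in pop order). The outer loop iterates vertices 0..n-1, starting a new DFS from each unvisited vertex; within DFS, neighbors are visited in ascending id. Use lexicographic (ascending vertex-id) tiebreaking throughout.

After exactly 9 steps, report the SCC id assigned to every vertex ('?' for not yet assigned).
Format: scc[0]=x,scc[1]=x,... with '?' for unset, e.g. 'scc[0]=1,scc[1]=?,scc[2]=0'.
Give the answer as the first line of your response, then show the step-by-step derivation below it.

scc[0]=2,scc[1]=3,scc[2]=4,scc[3]=1,scc[4]=0,scc[5]=2,scc[6]=5,scc[7]=2,scc[8]=6

step 1: low=(low[0]=0,low[1]=?,low[2]=?,low[3]=?,low[4]=1,low[5]=?,low[6]=?,low[7]=?,low[8]=?); scc=(scc[0]=?,scc[1]=?,scc[2]=?,scc[3]=?,scc[4]=0,scc[5]=?,scc[6]=?,scc[7]=?,scc[8]=?)
step 2: low=(low[0]=0,low[1]=?,low[2]=?,low[3]=4,low[4]=1,low[5]=0,low[6]=?,low[7]=3,low[8]=?); scc=(scc[0]=?,scc[1]=?,scc[2]=?,scc[3]=1,scc[4]=0,scc[5]=?,scc[6]=?,scc[7]=?,scc[8]=?)
step 3: low=(low[0]=0,low[1]=?,low[2]=?,low[3]=4,low[4]=1,low[5]=0,low[6]=?,low[7]=2,low[8]=?); scc=(scc[0]=?,scc[1]=?,scc[2]=?,scc[3]=1,scc[4]=0,scc[5]=?,scc[6]=?,scc[7]=?,scc[8]=?)
step 4: low=(low[0]=0,low[1]=?,low[2]=?,low[3]=4,low[4]=1,low[5]=0,low[6]=?,low[7]=2,low[8]=?); scc=(scc[0]=?,scc[1]=?,scc[2]=?,scc[3]=1,scc[4]=0,scc[5]=?,scc[6]=?,scc[7]=?,scc[8]=?)
step 5: low=(low[0]=0,low[1]=?,low[2]=?,low[3]=4,low[4]=1,low[5]=0,low[6]=?,low[7]=2,low[8]=?); scc=(scc[0]=2,scc[1]=?,scc[2]=?,scc[3]=1,scc[4]=0,scc[5]=2,scc[6]=?,scc[7]=2,scc[8]=?)
step 6: low=(low[0]=0,low[1]=5,low[2]=?,low[3]=4,low[4]=1,low[5]=0,low[6]=?,low[7]=2,low[8]=?); scc=(scc[0]=2,scc[1]=3,scc[2]=?,scc[3]=1,scc[4]=0,scc[5]=2,scc[6]=?,scc[7]=2,scc[8]=?)
step 7: low=(low[0]=0,low[1]=5,low[2]=6,low[3]=4,low[4]=1,low[5]=0,low[6]=?,low[7]=2,low[8]=?); scc=(scc[0]=2,scc[1]=3,scc[2]=4,scc[3]=1,scc[4]=0,scc[5]=2,scc[6]=?,scc[7]=2,scc[8]=?)
step 8: low=(low[0]=0,low[1]=5,low[2]=6,low[3]=4,low[4]=1,low[5]=0,low[6]=7,low[7]=2,low[8]=?); scc=(scc[0]=2,scc[1]=3,scc[2]=4,scc[3]=1,scc[4]=0,scc[5]=2,scc[6]=5,scc[7]=2,scc[8]=?)
step 9: low=(low[0]=0,low[1]=5,low[2]=6,low[3]=4,low[4]=1,low[5]=0,low[6]=7,low[7]=2,low[8]=8); scc=(scc[0]=2,scc[1]=3,scc[2]=4,scc[3]=1,scc[4]=0,scc[5]=2,scc[6]=5,scc[7]=2,scc[8]=6)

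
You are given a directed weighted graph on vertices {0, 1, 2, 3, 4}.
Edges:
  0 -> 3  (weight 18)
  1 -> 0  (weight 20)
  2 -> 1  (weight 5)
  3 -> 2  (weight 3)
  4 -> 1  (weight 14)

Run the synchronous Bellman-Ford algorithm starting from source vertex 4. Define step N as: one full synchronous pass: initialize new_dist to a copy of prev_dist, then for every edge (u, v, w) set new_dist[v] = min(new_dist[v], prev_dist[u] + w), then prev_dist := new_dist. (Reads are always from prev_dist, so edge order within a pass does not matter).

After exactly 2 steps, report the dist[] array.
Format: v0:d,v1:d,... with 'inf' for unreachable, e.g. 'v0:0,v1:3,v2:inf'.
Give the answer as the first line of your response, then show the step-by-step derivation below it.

v0:34,v1:14,v2:inf,v3:inf,v4:0

step 1: dist = v0:inf,v1:14,v2:inf,v3:inf,v4:0
step 2: dist = v0:34,v1:14,v2:inf,v3:inf,v4:0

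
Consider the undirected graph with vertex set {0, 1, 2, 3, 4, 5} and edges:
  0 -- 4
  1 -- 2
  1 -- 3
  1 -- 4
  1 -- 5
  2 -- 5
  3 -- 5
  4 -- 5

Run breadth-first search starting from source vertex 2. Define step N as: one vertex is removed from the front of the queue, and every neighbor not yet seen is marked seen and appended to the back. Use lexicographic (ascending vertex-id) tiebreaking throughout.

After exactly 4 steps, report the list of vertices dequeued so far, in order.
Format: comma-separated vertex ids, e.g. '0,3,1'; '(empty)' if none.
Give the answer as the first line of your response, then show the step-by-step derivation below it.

2,1,5,3

step 1: dequeue 2; queue=[1,5]; order=2
step 2: dequeue 1; queue=[5,3,4]; order=2,1
step 3: dequeue 5; queue=[3,4]; order=2,1,5
step 4: dequeue 3; queue=[4]; order=2,1,5,3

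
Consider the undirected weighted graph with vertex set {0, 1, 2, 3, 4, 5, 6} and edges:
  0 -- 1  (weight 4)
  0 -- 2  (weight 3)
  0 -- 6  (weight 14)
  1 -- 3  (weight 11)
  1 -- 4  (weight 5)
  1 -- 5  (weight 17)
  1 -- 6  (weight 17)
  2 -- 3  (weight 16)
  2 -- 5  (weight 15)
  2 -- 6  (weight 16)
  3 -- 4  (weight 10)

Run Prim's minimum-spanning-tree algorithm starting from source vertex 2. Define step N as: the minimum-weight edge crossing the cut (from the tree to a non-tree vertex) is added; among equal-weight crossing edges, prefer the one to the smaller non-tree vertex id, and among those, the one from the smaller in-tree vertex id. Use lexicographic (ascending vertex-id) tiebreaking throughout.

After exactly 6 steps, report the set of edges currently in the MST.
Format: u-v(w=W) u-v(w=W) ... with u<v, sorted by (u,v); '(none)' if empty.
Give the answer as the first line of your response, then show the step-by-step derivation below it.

0-1(w=4) 0-2(w=3) 0-6(w=14) 1-4(w=5) 2-5(w=15) 3-4(w=10)

step 1: add edge 0-2 (w=3); MST = {0-2(w=3)}
step 2: add edge 0-1 (w=4); MST = {0-1(w=4) 0-2(w=3)}
step 3: add edge 1-4 (w=5); MST = {0-1(w=4) 0-2(w=3) 1-4(w=5)}
step 4: add edge 3-4 (w=10); MST = {0-1(w=4) 0-2(w=3) 1-4(w=5) 3-4(w=10)}
step 5: add edge 0-6 (w=14); MST = {0-1(w=4) 0-2(w=3) 0-6(w=14) 1-4(w=5) 3-4(w=10)}
step 6: add edge 2-5 (w=15); MST = {0-1(w=4) 0-2(w=3) 0-6(w=14) 1-4(w=5) 2-5(w=15) 3-4(w=10)}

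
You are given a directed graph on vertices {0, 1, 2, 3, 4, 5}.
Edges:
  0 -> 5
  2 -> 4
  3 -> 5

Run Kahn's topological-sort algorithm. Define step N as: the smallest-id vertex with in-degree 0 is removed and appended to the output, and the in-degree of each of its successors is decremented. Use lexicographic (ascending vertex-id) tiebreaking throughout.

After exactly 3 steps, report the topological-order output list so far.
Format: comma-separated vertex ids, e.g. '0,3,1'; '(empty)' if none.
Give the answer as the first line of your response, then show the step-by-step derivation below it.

0,1,2

step 1: output 0; order=[0]; indeg=(0,0,0,0,1,1)
step 2: output 1; order=[0,1]; indeg=(0,0,0,0,1,1)
step 3: output 2; order=[0,1,2]; indeg=(0,0,0,0,0,1)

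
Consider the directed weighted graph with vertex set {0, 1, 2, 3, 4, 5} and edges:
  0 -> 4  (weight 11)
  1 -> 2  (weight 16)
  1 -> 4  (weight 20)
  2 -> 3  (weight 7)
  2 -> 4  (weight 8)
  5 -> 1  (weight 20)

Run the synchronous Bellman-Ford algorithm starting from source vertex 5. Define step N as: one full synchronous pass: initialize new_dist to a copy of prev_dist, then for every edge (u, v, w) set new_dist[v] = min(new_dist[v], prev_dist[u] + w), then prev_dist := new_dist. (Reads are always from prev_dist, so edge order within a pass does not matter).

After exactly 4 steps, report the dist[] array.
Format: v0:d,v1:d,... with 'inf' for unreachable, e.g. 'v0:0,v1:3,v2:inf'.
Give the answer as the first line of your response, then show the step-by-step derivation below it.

v0:inf,v1:20,v2:36,v3:43,v4:40,v5:0

step 1: dist = v0:inf,v1:20,v2:inf,v3:inf,v4:inf,v5:0
step 2: dist = v0:inf,v1:20,v2:36,v3:inf,v4:40,v5:0
step 3: dist = v0:inf,v1:20,v2:36,v3:43,v4:40,v5:0
step 4: dist = v0:inf,v1:20,v2:36,v3:43,v4:40,v5:0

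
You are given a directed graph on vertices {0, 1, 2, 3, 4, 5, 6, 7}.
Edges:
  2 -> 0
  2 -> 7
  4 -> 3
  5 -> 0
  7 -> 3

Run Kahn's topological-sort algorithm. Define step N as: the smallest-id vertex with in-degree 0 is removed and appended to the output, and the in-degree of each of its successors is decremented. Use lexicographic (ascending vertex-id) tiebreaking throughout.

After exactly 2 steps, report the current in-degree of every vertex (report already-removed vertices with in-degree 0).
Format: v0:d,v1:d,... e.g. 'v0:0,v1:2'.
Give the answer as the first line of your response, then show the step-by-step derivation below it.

v0:1,v1:0,v2:0,v3:2,v4:0,v5:0,v6:0,v7:0

step 1: output 1; order=[1]; indeg=(2,0,0,2,0,0,0,1)
step 2: output 2; order=[1,2]; indeg=(1,0,0,2,0,0,0,0)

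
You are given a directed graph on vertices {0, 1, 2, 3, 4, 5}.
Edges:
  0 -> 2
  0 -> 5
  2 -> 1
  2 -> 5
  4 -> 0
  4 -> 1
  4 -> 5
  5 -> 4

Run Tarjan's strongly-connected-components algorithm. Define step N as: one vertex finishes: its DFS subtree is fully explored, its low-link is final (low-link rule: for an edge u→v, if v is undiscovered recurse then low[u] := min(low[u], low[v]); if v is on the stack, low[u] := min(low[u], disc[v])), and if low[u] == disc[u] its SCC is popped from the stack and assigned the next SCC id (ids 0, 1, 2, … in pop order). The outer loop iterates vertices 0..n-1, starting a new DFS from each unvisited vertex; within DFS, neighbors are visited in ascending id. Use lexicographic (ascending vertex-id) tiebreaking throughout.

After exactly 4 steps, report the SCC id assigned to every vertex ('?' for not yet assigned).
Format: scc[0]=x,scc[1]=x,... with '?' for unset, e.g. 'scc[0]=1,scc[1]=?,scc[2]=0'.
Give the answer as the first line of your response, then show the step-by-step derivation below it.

scc[0]=?,scc[1]=0,scc[2]=?,scc[3]=?,scc[4]=?,scc[5]=?

step 1: low=(low[0]=0,low[1]=2,low[2]=1,low[3]=?,low[4]=?,low[5]=?); scc=(scc[0]=?,scc[1]=0,scc[2]=?,scc[3]=?,scc[4]=?,scc[5]=?)
step 2: low=(low[0]=0,low[1]=2,low[2]=1,low[3]=?,low[4]=0,low[5]=3); scc=(scc[0]=?,scc[1]=0,scc[2]=?,scc[3]=?,scc[4]=?,scc[5]=?)
step 3: low=(low[0]=0,low[1]=2,low[2]=1,low[3]=?,low[4]=0,low[5]=0); scc=(scc[0]=?,scc[1]=0,scc[2]=?,scc[3]=?,scc[4]=?,scc[5]=?)
step 4: low=(low[0]=0,low[1]=2,low[2]=0,low[3]=?,low[4]=0,low[5]=0); scc=(scc[0]=?,scc[1]=0,scc[2]=?,scc[3]=?,scc[4]=?,scc[5]=?)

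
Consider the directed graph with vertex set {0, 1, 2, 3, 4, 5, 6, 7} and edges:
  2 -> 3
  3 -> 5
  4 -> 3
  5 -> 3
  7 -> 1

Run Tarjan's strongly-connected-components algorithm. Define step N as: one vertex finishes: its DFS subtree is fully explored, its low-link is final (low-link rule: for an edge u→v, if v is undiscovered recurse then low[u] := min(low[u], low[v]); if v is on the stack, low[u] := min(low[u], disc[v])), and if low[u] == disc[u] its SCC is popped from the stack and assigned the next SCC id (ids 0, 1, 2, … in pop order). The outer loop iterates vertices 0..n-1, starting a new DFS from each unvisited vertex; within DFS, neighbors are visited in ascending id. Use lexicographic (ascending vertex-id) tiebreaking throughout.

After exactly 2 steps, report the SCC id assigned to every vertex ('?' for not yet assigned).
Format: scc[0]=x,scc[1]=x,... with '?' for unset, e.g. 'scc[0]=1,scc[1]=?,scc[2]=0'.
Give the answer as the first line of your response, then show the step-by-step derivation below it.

scc[0]=0,scc[1]=1,scc[2]=?,scc[3]=?,scc[4]=?,scc[5]=?,scc[6]=?,scc[7]=?

step 1: low=(low[0]=0,low[1]=?,low[2]=?,low[3]=?,low[4]=?,low[5]=?,low[6]=?,low[7]=?); scc=(scc[0]=0,scc[1]=?,scc[2]=?,scc[3]=?,scc[4]=?,scc[5]=?,scc[6]=?,scc[7]=?)
step 2: low=(low[0]=0,low[1]=1,low[2]=?,low[3]=?,low[4]=?,low[5]=?,low[6]=?,low[7]=?); scc=(scc[0]=0,scc[1]=1,scc[2]=?,scc[3]=?,scc[4]=?,scc[5]=?,scc[6]=?,scc[7]=?)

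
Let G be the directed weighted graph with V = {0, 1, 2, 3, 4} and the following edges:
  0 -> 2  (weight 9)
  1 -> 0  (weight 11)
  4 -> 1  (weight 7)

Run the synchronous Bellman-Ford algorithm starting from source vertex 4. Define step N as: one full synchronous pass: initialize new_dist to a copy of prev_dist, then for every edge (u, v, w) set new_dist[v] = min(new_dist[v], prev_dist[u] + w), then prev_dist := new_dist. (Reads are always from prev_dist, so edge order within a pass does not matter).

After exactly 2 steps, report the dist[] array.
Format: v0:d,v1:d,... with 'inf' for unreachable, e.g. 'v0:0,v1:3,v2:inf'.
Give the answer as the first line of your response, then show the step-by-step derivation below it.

v0:18,v1:7,v2:inf,v3:inf,v4:0

step 1: dist = v0:inf,v1:7,v2:inf,v3:inf,v4:0
step 2: dist = v0:18,v1:7,v2:inf,v3:inf,v4:0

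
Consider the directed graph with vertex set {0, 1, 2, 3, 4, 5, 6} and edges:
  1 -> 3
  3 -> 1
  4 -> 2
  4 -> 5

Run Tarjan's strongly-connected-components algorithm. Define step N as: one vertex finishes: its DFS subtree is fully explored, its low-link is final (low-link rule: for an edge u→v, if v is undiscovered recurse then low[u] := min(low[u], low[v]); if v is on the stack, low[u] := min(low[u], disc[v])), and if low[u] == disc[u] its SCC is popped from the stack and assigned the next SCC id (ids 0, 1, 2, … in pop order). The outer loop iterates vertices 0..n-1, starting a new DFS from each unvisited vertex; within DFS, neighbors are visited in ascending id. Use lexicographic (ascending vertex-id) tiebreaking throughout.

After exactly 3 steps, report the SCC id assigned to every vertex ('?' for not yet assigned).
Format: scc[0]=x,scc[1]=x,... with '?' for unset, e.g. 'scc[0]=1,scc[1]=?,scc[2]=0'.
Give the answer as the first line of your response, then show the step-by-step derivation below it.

scc[0]=0,scc[1]=1,scc[2]=?,scc[3]=1,scc[4]=?,scc[5]=?,scc[6]=?

step 1: low=(low[0]=0,low[1]=?,low[2]=?,low[3]=?,low[4]=?,low[5]=?,low[6]=?); scc=(scc[0]=0,scc[1]=?,scc[2]=?,scc[3]=?,scc[4]=?,scc[5]=?,scc[6]=?)
step 2: low=(low[0]=0,low[1]=1,low[2]=?,low[3]=1,low[4]=?,low[5]=?,low[6]=?); scc=(scc[0]=0,scc[1]=?,scc[2]=?,scc[3]=?,scc[4]=?,scc[5]=?,scc[6]=?)
step 3: low=(low[0]=0,low[1]=1,low[2]=?,low[3]=1,low[4]=?,low[5]=?,low[6]=?); scc=(scc[0]=0,scc[1]=1,scc[2]=?,scc[3]=1,scc[4]=?,scc[5]=?,scc[6]=?)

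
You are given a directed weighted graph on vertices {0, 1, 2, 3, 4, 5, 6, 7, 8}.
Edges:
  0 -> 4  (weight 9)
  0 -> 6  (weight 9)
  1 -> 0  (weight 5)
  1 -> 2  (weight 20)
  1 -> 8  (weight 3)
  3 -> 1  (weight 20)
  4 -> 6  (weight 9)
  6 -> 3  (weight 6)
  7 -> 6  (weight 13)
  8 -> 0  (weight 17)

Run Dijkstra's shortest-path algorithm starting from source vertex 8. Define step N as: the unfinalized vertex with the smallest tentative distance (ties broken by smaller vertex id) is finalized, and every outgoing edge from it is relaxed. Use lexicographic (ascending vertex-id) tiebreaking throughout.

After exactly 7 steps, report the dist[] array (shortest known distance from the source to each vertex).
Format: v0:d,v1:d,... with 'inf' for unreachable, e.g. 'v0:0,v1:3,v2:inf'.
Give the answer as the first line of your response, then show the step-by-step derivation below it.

v0:17,v1:52,v2:72,v3:32,v4:26,v5:inf,v6:26,v7:inf,v8:0

step 1: dist = v0:17,v1:inf,v2:inf,v3:inf,v4:inf,v5:inf,v6:inf,v7:inf,v8:0
step 2: dist = v0:17,v1:inf,v2:inf,v3:inf,v4:26,v5:inf,v6:26,v7:inf,v8:0
step 3: dist = v0:17,v1:inf,v2:inf,v3:inf,v4:26,v5:inf,v6:26,v7:inf,v8:0
step 4: dist = v0:17,v1:inf,v2:inf,v3:32,v4:26,v5:inf,v6:26,v7:inf,v8:0
step 5: dist = v0:17,v1:52,v2:inf,v3:32,v4:26,v5:inf,v6:26,v7:inf,v8:0
step 6: dist = v0:17,v1:52,v2:72,v3:32,v4:26,v5:inf,v6:26,v7:inf,v8:0
step 7: dist = v0:17,v1:52,v2:72,v3:32,v4:26,v5:inf,v6:26,v7:inf,v8:0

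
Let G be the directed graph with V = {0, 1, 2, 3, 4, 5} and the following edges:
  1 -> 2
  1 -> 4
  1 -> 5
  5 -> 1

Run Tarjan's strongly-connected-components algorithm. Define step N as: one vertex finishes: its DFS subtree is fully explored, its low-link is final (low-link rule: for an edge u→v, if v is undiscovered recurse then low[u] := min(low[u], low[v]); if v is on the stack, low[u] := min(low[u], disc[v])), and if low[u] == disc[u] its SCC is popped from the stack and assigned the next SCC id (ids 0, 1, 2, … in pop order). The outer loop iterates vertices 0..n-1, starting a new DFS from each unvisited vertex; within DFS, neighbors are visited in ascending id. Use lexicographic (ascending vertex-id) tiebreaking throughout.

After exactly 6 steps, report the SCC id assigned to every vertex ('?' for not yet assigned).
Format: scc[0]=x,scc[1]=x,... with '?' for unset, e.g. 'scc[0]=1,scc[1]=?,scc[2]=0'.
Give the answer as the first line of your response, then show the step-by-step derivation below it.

scc[0]=0,scc[1]=3,scc[2]=1,scc[3]=4,scc[4]=2,scc[5]=3

step 1: low=(low[0]=0,low[1]=?,low[2]=?,low[3]=?,low[4]=?,low[5]=?); scc=(scc[0]=0,scc[1]=?,scc[2]=?,scc[3]=?,scc[4]=?,scc[5]=?)
step 2: low=(low[0]=0,low[1]=1,low[2]=2,low[3]=?,low[4]=?,low[5]=?); scc=(scc[0]=0,scc[1]=?,scc[2]=1,scc[3]=?,scc[4]=?,scc[5]=?)
step 3: low=(low[0]=0,low[1]=1,low[2]=2,low[3]=?,low[4]=3,low[5]=?); scc=(scc[0]=0,scc[1]=?,scc[2]=1,scc[3]=?,scc[4]=2,scc[5]=?)
step 4: low=(low[0]=0,low[1]=1,low[2]=2,low[3]=?,low[4]=3,low[5]=1); scc=(scc[0]=0,scc[1]=?,scc[2]=1,scc[3]=?,scc[4]=2,scc[5]=?)
step 5: low=(low[0]=0,low[1]=1,low[2]=2,low[3]=?,low[4]=3,low[5]=1); scc=(scc[0]=0,scc[1]=3,scc[2]=1,scc[3]=?,scc[4]=2,scc[5]=3)
step 6: low=(low[0]=0,low[1]=1,low[2]=2,low[3]=5,low[4]=3,low[5]=1); scc=(scc[0]=0,scc[1]=3,scc[2]=1,scc[3]=4,scc[4]=2,scc[5]=3)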